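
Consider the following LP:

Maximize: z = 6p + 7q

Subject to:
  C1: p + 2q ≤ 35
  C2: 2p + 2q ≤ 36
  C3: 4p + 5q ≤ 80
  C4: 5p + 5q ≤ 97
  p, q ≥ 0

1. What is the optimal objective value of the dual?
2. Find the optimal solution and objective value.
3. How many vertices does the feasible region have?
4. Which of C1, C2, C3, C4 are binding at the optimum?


1. 116
2. p = 10, q = 8, z = 116
3. 4
4. C2, C3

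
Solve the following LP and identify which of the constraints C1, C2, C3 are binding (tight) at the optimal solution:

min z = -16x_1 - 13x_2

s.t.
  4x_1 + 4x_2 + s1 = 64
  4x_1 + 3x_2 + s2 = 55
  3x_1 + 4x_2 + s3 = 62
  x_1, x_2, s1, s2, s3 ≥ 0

At x_1 = 7, x_2 = 9, compute slack b - a·x for each constraint:
  C1: 64 − 64 = 0  (binding)
  C2: 55 − 55 = 0  (binding)
  C3: 62 − 57 = 5  (slack)

Optimal: x_1 = 7, x_2 = 9
Binding: C1, C2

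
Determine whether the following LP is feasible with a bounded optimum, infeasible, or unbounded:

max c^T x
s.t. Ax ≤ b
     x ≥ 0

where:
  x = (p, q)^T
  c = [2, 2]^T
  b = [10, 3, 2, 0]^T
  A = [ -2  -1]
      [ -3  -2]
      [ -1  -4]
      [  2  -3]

Unbounded (objective can increase without bound)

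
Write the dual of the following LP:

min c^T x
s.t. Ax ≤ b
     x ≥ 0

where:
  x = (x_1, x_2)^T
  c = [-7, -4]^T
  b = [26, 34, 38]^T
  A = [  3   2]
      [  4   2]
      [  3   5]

Primal min cᵀx s.t. Ax ≤ b, x ≥ 0  →  Dual max −bᵀy s.t. Aᵀy ≥ −c, y ≥ 0.

Maximize: z = -26y1 - 34y2 - 38y3

Subject to:
  3y1 + 4y2 + 3y3 ≥ 7
  2y1 + 2y2 + 5y3 ≥ 4
  y1, y2, y3 ≥ 0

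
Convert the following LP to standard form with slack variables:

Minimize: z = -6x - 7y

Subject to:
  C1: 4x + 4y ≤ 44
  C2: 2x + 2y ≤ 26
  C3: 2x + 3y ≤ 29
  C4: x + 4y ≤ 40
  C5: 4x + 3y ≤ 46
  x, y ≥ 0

min z = -6x - 7y

s.t.
  4x + 4y + s1 = 44
  2x + 2y + s2 = 26
  2x + 3y + s3 = 29
  x + 4y + s4 = 40
  4x + 3y + s5 = 46
  x, y, s1, s2, s3, s4, s5 ≥ 0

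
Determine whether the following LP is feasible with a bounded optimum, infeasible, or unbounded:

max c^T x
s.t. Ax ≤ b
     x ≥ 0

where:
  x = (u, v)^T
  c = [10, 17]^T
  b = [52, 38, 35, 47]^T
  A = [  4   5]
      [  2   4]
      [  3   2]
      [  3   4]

Feasible with a bounded optimal solution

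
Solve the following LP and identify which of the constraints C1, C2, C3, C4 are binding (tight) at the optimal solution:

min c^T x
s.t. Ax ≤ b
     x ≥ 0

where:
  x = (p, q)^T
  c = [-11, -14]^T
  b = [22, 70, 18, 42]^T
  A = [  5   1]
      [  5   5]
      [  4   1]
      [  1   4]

At p = 2, q = 10, compute slack b - a·x for each constraint:
  C1: 22 − 20 = 2  (slack)
  C2: 70 − 60 = 10  (slack)
  C3: 18 − 18 = 0  (binding)
  C4: 42 − 42 = 0  (binding)

Optimal: p = 2, q = 10
Binding: C3, C4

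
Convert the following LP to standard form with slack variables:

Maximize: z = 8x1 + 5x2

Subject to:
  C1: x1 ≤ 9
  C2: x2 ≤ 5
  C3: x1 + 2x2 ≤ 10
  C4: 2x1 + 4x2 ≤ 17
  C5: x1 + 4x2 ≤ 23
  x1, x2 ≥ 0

max z = 8x1 + 5x2

s.t.
  x1 + s1 = 9
  x2 + s2 = 5
  x1 + 2x2 + s3 = 10
  2x1 + 4x2 + s4 = 17
  x1 + 4x2 + s5 = 23
  x1, x2, s1, s2, s3, s4, s5 ≥ 0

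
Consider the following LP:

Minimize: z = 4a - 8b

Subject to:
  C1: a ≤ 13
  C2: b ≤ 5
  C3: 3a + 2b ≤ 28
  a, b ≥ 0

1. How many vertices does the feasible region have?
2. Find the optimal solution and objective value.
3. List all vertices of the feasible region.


1. 4
2. a = 0, b = 5, z = -40
3. (0, 0), (9.333, 0), (6, 5), (0, 5)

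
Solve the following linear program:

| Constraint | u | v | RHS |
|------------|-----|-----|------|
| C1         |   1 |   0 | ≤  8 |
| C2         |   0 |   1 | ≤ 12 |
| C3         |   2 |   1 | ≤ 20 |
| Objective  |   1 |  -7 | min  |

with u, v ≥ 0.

Evaluate the objective at each vertex of the feasible region:
  z(0, 0) = 0
  z(8, 0) = 8
  z(8, 4) = -20
  z(4, 12) = -80
  z(0, 12) = -84  ←
The minimum is at u = 0, v = 12.

u = 0, v = 12, z = -84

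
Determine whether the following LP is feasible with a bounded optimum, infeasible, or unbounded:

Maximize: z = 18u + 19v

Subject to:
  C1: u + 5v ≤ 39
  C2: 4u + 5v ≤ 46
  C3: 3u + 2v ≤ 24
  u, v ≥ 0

Feasible with a bounded optimal solution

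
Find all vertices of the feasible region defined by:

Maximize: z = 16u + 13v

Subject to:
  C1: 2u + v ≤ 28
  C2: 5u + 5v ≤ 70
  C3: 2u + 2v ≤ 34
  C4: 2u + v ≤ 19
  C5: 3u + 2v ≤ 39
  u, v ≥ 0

(0, 0), (9.5, 0), (5, 9), (0, 14)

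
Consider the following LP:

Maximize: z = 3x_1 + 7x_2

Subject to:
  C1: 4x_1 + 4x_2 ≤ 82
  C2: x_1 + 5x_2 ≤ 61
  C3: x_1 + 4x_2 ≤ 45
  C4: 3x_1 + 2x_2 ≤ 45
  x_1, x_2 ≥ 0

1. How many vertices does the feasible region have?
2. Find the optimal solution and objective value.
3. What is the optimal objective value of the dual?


1. 4
2. x_1 = 9, x_2 = 9, z = 90
3. 90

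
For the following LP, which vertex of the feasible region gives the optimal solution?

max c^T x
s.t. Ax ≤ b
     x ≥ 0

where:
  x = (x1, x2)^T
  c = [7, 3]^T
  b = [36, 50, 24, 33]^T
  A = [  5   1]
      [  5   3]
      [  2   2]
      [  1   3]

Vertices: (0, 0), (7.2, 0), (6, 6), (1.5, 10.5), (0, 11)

Evaluate the objective at each vertex of the feasible region:
  z(0, 0) = 0
  z(7.2, 0) = 50.4
  z(6, 6) = 60  ←
  z(1.5, 10.5) = 42
  z(0, 11) = 33
The maximum is at x1 = 6, x2 = 6.

(6, 6)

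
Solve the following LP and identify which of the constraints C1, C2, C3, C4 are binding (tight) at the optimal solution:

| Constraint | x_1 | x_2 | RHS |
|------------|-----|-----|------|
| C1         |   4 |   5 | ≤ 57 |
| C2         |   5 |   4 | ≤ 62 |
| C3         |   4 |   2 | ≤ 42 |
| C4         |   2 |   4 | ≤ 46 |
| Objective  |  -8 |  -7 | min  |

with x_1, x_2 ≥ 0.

At x_1 = 8, x_2 = 5, compute slack b - a·x for each constraint:
  C1: 57 − 57 = 0  (binding)
  C2: 62 − 60 = 2  (slack)
  C3: 42 − 42 = 0  (binding)
  C4: 46 − 36 = 10  (slack)

Optimal: x_1 = 8, x_2 = 5
Binding: C1, C3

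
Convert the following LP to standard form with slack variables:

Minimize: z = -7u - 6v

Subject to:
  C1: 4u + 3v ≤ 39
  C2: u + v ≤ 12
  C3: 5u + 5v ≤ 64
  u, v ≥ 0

min z = -7u - 6v

s.t.
  4u + 3v + s1 = 39
  u + v + s2 = 12
  5u + 5v + s3 = 64
  u, v, s1, s2, s3 ≥ 0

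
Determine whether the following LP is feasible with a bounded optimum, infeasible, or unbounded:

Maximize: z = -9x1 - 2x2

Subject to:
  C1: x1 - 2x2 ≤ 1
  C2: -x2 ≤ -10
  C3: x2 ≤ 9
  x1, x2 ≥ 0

Infeasible (no feasible solution exists)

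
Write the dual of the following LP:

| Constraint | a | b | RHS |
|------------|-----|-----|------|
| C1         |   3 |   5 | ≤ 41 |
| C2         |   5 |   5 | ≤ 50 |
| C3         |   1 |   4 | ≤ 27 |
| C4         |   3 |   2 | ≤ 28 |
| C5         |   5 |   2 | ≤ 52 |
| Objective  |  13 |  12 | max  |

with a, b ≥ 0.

Primal max cᵀx s.t. Ax ≤ b, x ≥ 0  →  Dual min bᵀy s.t. Aᵀy ≥ c, y ≥ 0.

Minimize: z = 41y1 + 50y2 + 27y3 + 28y4 + 52y5

Subject to:
  3y1 + 5y2 + y3 + 3y4 + 5y5 ≥ 13
  5y1 + 5y2 + 4y3 + 2y4 + 2y5 ≥ 12
  y1, y2, y3, y4, y5 ≥ 0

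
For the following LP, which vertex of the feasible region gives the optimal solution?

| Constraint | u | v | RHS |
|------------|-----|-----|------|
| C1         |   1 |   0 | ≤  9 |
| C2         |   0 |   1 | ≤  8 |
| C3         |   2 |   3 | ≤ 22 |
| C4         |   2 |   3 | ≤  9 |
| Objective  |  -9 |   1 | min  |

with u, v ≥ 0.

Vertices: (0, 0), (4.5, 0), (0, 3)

Evaluate the objective at each vertex of the feasible region:
  z(0, 0) = 0
  z(4.5, 0) = -40.5  ←
  z(0, 3) = 3
The minimum is at u = 4.5, v = 0.

(4.5, 0)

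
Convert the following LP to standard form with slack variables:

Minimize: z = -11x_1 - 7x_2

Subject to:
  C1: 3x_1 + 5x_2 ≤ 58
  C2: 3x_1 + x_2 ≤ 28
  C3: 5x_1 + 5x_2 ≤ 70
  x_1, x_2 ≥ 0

min z = -11x_1 - 7x_2

s.t.
  3x_1 + 5x_2 + s1 = 58
  3x_1 + x_2 + s2 = 28
  5x_1 + 5x_2 + s3 = 70
  x_1, x_2, s1, s2, s3 ≥ 0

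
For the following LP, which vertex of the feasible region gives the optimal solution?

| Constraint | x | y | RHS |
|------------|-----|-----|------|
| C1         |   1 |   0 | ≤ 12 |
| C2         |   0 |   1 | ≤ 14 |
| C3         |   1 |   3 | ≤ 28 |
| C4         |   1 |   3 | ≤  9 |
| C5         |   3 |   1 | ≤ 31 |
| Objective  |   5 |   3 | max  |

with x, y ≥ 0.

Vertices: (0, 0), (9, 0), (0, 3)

Evaluate the objective at each vertex of the feasible region:
  z(0, 0) = 0
  z(9, 0) = 45  ←
  z(0, 3) = 9
The maximum is at x = 9, y = 0.

(9, 0)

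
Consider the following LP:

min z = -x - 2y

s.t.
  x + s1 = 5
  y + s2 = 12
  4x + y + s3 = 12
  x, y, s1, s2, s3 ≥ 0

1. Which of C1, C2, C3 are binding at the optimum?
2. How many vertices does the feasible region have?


1. C2, C3
2. 3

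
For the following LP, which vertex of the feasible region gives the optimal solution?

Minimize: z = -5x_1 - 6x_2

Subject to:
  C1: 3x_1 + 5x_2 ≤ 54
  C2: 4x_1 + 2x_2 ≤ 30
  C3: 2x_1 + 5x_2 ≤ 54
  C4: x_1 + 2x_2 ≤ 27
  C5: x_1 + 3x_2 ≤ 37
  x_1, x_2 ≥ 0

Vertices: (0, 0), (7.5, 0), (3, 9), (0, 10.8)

Evaluate the objective at each vertex of the feasible region:
  z(0, 0) = 0
  z(7.5, 0) = -37.5
  z(3, 9) = -69  ←
  z(0, 10.8) = -64.8
The minimum is at x_1 = 3, x_2 = 9.

(3, 9)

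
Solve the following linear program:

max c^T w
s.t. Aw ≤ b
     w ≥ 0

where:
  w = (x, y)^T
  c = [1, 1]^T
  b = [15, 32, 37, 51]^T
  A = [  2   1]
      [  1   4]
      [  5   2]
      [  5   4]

Evaluate the objective at each vertex of the feasible region:
  z(0, 0) = 0
  z(7.4, 0) = 7.4
  z(7, 1) = 8
  z(4, 7) = 11  ←
  z(0, 8) = 8
The maximum is at x = 4, y = 7.

x = 4, y = 7, z = 11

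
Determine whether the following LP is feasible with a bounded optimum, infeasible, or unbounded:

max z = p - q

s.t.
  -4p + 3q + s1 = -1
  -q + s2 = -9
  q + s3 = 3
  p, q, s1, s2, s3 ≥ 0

Infeasible (no feasible solution exists)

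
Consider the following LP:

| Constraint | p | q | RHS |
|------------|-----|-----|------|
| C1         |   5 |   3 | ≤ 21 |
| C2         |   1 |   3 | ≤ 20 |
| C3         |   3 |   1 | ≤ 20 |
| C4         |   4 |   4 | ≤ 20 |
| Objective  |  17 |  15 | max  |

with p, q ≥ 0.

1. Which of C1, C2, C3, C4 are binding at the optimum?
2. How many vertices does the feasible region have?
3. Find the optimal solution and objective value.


1. C1, C4
2. 4
3. p = 3, q = 2, z = 81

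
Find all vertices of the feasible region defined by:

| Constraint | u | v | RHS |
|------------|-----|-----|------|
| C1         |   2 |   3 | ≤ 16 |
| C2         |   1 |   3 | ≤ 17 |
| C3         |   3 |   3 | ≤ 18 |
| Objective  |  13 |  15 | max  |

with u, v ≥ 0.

(0, 0), (6, 0), (2, 4), (0, 5.333)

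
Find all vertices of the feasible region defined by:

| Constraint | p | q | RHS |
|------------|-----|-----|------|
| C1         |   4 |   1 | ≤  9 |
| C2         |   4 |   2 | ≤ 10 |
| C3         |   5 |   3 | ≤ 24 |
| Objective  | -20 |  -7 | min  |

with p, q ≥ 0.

(0, 0), (2.25, 0), (2, 1), (0, 5)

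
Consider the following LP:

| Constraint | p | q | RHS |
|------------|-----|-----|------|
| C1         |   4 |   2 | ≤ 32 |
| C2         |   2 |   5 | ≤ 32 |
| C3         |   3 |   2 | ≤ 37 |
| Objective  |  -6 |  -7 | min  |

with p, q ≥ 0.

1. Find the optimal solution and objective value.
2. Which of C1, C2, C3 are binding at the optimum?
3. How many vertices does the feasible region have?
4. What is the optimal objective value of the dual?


1. p = 6, q = 4, z = -64
2. C1, C2
3. 4
4. -64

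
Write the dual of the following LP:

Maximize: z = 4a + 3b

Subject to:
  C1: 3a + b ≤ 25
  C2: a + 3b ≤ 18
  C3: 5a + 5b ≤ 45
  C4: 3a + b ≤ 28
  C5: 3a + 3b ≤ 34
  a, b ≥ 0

Primal max cᵀx s.t. Ax ≤ b, x ≥ 0  →  Dual min bᵀy s.t. Aᵀy ≥ c, y ≥ 0.

Minimize: z = 25y1 + 18y2 + 45y3 + 28y4 + 34y5

Subject to:
  3y1 + y2 + 5y3 + 3y4 + 3y5 ≥ 4
  y1 + 3y2 + 5y3 + y4 + 3y5 ≥ 3
  y1, y2, y3, y4, y5 ≥ 0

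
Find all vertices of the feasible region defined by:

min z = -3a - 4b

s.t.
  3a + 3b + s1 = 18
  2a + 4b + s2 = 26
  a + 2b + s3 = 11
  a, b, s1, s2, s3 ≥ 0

(0, 0), (6, 0), (1, 5), (0, 5.5)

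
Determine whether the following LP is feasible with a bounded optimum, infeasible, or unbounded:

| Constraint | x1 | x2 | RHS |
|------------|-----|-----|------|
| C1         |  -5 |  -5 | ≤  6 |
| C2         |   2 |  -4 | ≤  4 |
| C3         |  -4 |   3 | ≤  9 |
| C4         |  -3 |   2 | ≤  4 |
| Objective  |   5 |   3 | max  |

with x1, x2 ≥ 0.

Unbounded (objective can increase without bound)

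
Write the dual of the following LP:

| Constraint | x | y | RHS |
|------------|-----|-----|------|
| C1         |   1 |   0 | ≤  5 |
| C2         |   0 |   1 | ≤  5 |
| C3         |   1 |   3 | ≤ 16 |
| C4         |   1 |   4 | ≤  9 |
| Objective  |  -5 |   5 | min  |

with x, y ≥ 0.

Primal min cᵀx s.t. Ax ≤ b, x ≥ 0  →  Dual max −bᵀy s.t. Aᵀy ≥ −c, y ≥ 0.

Maximize: z = -5y1 - 5y2 - 16y3 - 9y4

Subject to:
  y1 + y3 + y4 ≥ 5
  y2 + 3y3 + 4y4 ≥ -5
  y1, y2, y3, y4 ≥ 0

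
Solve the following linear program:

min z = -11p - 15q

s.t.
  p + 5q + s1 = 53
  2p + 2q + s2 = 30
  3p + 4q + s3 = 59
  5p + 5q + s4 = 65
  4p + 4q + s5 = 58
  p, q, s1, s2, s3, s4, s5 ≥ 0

Evaluate the objective at each vertex of the feasible region:
  z(0, 0) = 0
  z(13, 0) = -143
  z(3, 10) = -183  ←
  z(0, 10.6) = -159
The minimum is at p = 3, q = 10.

p = 3, q = 10, z = -183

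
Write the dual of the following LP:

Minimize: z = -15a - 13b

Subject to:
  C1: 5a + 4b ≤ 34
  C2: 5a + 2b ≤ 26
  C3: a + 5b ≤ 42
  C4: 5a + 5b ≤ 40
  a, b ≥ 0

Primal min cᵀx s.t. Ax ≤ b, x ≥ 0  →  Dual max −bᵀy s.t. Aᵀy ≥ −c, y ≥ 0.

Maximize: z = -34y1 - 26y2 - 42y3 - 40y4

Subject to:
  5y1 + 5y2 + y3 + 5y4 ≥ 15
  4y1 + 2y2 + 5y3 + 5y4 ≥ 13
  y1, y2, y3, y4 ≥ 0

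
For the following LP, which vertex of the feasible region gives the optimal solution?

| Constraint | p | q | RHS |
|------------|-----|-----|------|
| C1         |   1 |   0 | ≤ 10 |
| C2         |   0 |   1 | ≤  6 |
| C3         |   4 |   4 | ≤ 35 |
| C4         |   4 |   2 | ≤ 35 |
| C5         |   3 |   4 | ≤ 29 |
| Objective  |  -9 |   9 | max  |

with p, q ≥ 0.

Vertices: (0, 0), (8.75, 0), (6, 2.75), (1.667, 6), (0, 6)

Evaluate the objective at each vertex of the feasible region:
  z(0, 0) = 0
  z(8.75, 0) = -78.75
  z(6, 2.75) = -29.25
  z(1.667, 6) = 39
  z(0, 6) = 54  ←
The maximum is at p = 0, q = 6.

(0, 6)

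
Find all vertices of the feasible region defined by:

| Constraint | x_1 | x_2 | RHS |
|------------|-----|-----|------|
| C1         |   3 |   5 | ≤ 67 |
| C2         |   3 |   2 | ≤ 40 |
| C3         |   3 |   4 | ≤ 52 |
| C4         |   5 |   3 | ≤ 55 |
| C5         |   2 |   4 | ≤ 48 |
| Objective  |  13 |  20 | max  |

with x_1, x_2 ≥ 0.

(0, 0), (11, 0), (5.818, 8.636), (4, 10), (0, 12)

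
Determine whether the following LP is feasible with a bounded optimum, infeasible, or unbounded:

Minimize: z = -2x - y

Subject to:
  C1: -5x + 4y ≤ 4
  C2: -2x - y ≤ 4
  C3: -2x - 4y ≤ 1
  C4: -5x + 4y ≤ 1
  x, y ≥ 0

Unbounded (objective can decrease without bound)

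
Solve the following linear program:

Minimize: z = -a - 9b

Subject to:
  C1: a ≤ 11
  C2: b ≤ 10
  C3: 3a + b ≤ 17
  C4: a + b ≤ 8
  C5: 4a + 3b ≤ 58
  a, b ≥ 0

Evaluate the objective at each vertex of the feasible region:
  z(0, 0) = 0
  z(5.667, 0) = -5.667
  z(4.5, 3.5) = -36
  z(0, 8) = -72  ←
The minimum is at a = 0, b = 8.

a = 0, b = 8, z = -72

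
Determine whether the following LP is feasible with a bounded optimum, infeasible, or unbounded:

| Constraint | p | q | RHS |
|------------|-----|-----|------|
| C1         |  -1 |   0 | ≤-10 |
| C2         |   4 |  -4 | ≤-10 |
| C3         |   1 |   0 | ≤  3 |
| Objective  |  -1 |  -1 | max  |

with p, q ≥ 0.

Infeasible (no feasible solution exists)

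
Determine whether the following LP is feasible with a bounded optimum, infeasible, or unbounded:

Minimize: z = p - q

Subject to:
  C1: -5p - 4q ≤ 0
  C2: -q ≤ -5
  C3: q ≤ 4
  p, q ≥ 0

Infeasible (no feasible solution exists)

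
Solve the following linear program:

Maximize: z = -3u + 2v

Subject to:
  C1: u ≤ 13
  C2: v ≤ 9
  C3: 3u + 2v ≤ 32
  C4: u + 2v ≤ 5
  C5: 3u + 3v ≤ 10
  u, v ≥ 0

Evaluate the objective at each vertex of the feasible region:
  z(0, 0) = 0
  z(3.333, 0) = -10
  z(1.667, 1.667) = -1.667
  z(0, 2.5) = 5  ←
The maximum is at u = 0, v = 2.5.

u = 0, v = 2.5, z = 5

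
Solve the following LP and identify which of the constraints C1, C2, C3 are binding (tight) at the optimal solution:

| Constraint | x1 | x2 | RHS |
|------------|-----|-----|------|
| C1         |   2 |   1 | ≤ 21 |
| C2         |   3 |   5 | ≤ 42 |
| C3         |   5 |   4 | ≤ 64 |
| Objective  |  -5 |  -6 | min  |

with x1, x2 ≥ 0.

At x1 = 9, x2 = 3, compute slack b - a·x for each constraint:
  C1: 21 − 21 = 0  (binding)
  C2: 42 − 42 = 0  (binding)
  C3: 64 − 57 = 7  (slack)

Optimal: x1 = 9, x2 = 3
Binding: C1, C2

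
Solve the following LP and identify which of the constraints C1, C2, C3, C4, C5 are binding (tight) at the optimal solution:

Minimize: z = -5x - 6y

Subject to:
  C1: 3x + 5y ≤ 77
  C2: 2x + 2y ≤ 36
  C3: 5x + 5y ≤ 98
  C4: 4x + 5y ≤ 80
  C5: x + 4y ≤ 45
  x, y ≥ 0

At x = 10, y = 8, compute slack b - a·x for each constraint:
  C1: 77 − 70 = 7  (slack)
  C2: 36 − 36 = 0  (binding)
  C3: 98 − 90 = 8  (slack)
  C4: 80 − 80 = 0  (binding)
  C5: 45 − 42 = 3  (slack)

Optimal: x = 10, y = 8
Binding: C2, C4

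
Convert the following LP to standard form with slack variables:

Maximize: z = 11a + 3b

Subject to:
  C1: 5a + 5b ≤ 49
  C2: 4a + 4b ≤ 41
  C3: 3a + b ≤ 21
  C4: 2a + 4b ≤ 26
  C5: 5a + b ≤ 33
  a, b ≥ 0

max z = 11a + 3b

s.t.
  5a + 5b + s1 = 49
  4a + 4b + s2 = 41
  3a + b + s3 = 21
  2a + 4b + s4 = 26
  5a + b + s5 = 33
  a, b, s1, s2, s3, s4, s5 ≥ 0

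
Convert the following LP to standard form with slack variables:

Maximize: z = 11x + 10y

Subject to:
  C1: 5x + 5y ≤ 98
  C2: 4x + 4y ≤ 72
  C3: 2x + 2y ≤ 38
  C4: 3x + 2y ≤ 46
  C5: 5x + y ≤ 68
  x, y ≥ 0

max z = 11x + 10y

s.t.
  5x + 5y + s1 = 98
  4x + 4y + s2 = 72
  2x + 2y + s3 = 38
  3x + 2y + s4 = 46
  5x + y + s5 = 68
  x, y, s1, s2, s3, s4, s5 ≥ 0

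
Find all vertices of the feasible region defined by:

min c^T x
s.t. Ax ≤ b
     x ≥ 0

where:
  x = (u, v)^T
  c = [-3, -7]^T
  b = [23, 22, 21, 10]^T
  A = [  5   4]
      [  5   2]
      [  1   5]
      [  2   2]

(0, 0), (4.4, 0), (4.2, 0.5), (3, 2), (1, 4), (0, 4.2)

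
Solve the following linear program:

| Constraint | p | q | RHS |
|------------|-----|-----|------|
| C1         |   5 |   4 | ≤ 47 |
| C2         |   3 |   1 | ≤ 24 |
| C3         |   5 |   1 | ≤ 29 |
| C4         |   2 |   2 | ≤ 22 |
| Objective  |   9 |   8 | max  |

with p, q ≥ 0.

Evaluate the objective at each vertex of the feasible region:
  z(0, 0) = 0
  z(5.8, 0) = 52.2
  z(4.6, 6) = 89.4
  z(3, 8) = 91  ←
  z(0, 11) = 88
The maximum is at p = 3, q = 8.

p = 3, q = 8, z = 91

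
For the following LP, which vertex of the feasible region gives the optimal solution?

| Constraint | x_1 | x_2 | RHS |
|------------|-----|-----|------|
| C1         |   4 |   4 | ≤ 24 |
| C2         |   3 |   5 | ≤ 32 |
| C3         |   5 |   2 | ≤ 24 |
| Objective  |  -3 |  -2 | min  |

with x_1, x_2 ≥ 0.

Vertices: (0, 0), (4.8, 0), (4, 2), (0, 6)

Evaluate the objective at each vertex of the feasible region:
  z(0, 0) = 0
  z(4.8, 0) = -14.4
  z(4, 2) = -16  ←
  z(0, 6) = -12
The minimum is at x_1 = 4, x_2 = 2.

(4, 2)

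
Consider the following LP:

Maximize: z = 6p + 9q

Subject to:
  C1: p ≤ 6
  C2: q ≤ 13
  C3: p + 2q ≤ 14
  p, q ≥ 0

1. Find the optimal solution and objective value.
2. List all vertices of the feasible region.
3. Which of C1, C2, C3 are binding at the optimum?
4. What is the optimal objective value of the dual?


1. p = 6, q = 4, z = 72
2. (0, 0), (6, 0), (6, 4), (0, 7)
3. C1, C3
4. 72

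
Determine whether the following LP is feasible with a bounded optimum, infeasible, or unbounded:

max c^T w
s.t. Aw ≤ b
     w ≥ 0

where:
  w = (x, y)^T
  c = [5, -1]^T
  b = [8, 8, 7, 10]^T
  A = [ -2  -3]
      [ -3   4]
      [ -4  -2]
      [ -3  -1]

Unbounded (objective can increase without bound)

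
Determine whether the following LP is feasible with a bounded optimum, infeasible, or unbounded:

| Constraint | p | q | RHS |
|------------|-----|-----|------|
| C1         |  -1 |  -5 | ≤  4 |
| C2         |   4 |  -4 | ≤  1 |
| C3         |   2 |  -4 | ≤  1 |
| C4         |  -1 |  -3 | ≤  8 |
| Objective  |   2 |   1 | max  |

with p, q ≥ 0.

Unbounded (objective can increase without bound)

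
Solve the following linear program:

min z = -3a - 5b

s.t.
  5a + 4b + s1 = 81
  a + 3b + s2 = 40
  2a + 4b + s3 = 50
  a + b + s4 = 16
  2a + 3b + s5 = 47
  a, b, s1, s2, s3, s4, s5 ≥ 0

Evaluate the objective at each vertex of the feasible region:
  z(0, 0) = 0
  z(16, 0) = -48
  z(7, 9) = -66  ←
  z(0, 12.5) = -62.5
The minimum is at a = 7, b = 9.

a = 7, b = 9, z = -66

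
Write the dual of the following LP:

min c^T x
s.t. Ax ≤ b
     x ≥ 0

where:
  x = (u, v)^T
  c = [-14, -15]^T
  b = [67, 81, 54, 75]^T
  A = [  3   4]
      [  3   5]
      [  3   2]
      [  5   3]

Primal min cᵀx s.t. Ax ≤ b, x ≥ 0  →  Dual max −bᵀy s.t. Aᵀy ≥ −c, y ≥ 0.

Maximize: z = -67y1 - 81y2 - 54y3 - 75y4

Subject to:
  3y1 + 3y2 + 3y3 + 5y4 ≥ 14
  4y1 + 5y2 + 2y3 + 3y4 ≥ 15
  y1, y2, y3, y4 ≥ 0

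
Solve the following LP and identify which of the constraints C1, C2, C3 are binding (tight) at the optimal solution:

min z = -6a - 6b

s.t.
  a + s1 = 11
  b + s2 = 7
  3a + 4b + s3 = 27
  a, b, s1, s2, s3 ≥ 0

At a = 9, b = 0, compute slack b - a·x for each constraint:
  C1: 11 − 9 = 2  (slack)
  C2: 7 − 0 = 7  (slack)
  C3: 27 − 27 = 0  (binding)

Optimal: a = 9, b = 0
Binding: C3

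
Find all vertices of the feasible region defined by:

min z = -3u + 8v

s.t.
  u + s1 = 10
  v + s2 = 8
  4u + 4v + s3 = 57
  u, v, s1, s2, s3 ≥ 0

(0, 0), (10, 0), (10, 4.25), (6.25, 8), (0, 8)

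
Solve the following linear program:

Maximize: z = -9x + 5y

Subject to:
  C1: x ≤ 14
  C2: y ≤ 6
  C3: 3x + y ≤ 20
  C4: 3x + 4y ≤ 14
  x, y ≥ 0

Evaluate the objective at each vertex of the feasible region:
  z(0, 0) = 0
  z(4.667, 0) = -42
  z(0, 3.5) = 17.5  ←
The maximum is at x = 0, y = 3.5.

x = 0, y = 3.5, z = 17.5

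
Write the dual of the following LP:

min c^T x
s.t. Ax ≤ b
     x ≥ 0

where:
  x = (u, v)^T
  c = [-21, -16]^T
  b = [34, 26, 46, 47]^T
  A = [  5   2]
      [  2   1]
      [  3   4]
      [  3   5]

Primal min cᵀx s.t. Ax ≤ b, x ≥ 0  →  Dual max −bᵀy s.t. Aᵀy ≥ −c, y ≥ 0.

Maximize: z = -34y1 - 26y2 - 46y3 - 47y4

Subject to:
  5y1 + 2y2 + 3y3 + 3y4 ≥ 21
  2y1 + y2 + 4y3 + 5y4 ≥ 16
  y1, y2, y3, y4 ≥ 0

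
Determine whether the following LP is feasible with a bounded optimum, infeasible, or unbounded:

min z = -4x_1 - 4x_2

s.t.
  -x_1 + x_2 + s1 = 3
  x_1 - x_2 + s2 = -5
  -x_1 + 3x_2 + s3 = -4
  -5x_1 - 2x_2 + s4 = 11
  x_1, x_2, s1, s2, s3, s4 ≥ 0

Infeasible (no feasible solution exists)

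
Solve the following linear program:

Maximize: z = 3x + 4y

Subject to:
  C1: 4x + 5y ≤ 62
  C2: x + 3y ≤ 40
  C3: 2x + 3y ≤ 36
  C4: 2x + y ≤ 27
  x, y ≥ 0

Evaluate the objective at each vertex of the feasible region:
  z(0, 0) = 0
  z(13.5, 0) = 40.5
  z(12.17, 2.667) = 47.17
  z(3, 10) = 49  ←
  z(0, 12) = 48
The maximum is at x = 3, y = 10.

x = 3, y = 10, z = 49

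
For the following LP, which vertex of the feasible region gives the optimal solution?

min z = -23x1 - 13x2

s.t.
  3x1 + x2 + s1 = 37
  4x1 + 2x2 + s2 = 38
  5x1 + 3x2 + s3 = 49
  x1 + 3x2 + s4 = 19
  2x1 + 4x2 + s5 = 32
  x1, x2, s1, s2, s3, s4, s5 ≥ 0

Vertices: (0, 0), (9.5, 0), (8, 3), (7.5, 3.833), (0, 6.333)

Evaluate the objective at each vertex of the feasible region:
  z(0, 0) = 0
  z(9.5, 0) = -218.5
  z(8, 3) = -223  ←
  z(7.5, 3.833) = -222.3
  z(0, 6.333) = -82.33
The minimum is at x1 = 8, x2 = 3.

(8, 3)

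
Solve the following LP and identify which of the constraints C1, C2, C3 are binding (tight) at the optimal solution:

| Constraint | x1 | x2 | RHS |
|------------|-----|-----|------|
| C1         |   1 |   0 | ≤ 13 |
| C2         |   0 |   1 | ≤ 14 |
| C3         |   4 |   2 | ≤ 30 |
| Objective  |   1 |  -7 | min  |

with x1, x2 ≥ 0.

At x1 = 0, x2 = 14, compute slack b - a·x for each constraint:
  C1: 13 − 0 = 13  (slack)
  C2: 14 − 14 = 0  (binding)
  C3: 30 − 28 = 2  (slack)

Optimal: x1 = 0, x2 = 14
Binding: C2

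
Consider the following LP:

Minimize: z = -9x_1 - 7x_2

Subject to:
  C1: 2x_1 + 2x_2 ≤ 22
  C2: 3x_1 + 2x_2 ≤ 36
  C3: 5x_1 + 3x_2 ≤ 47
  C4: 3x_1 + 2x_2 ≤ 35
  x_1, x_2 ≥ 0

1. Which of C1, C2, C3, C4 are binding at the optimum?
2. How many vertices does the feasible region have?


1. C1, C3
2. 4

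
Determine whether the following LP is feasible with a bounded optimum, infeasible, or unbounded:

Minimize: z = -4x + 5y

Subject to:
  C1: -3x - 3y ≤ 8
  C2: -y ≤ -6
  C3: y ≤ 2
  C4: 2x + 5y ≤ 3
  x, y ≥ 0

Infeasible (no feasible solution exists)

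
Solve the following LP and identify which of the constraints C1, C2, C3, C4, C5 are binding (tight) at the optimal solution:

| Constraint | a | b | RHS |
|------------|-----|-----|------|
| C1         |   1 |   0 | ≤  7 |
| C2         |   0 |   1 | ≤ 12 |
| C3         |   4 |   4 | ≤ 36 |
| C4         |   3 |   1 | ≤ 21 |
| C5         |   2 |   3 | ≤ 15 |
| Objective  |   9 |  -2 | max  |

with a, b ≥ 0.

At a = 7, b = 0, compute slack b - a·x for each constraint:
  C1: 7 − 7 = 0  (binding)
  C2: 12 − 0 = 12  (slack)
  C3: 36 − 28 = 8  (slack)
  C4: 21 − 21 = 0  (binding)
  C5: 15 − 14 = 1  (slack)

Optimal: a = 7, b = 0
Binding: C1, C4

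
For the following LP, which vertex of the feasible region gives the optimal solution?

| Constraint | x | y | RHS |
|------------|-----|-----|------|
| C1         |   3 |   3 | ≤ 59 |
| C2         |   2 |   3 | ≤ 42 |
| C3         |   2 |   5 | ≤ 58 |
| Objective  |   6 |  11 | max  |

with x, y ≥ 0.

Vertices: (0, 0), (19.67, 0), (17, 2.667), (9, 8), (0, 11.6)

Evaluate the objective at each vertex of the feasible region:
  z(0, 0) = 0
  z(19.67, 0) = 118
  z(17, 2.667) = 131.3
  z(9, 8) = 142  ←
  z(0, 11.6) = 127.6
The maximum is at x = 9, y = 8.

(9, 8)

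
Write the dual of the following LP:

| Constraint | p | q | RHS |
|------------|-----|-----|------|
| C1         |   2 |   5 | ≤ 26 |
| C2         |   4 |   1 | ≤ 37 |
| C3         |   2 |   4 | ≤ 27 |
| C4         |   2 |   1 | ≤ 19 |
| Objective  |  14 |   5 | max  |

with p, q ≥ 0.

Primal max cᵀx s.t. Ax ≤ b, x ≥ 0  →  Dual min bᵀy s.t. Aᵀy ≥ c, y ≥ 0.

Minimize: z = 26y1 + 37y2 + 27y3 + 19y4

Subject to:
  2y1 + 4y2 + 2y3 + 2y4 ≥ 14
  5y1 + y2 + 4y3 + y4 ≥ 5
  y1, y2, y3, y4 ≥ 0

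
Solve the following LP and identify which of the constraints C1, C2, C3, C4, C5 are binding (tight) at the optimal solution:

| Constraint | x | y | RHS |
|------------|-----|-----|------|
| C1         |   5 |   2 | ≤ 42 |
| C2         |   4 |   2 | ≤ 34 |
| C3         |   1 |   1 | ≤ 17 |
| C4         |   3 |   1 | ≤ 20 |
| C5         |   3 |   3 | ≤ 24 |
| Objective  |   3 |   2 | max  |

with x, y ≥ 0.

At x = 6, y = 2, compute slack b - a·x for each constraint:
  C1: 42 − 34 = 8  (slack)
  C2: 34 − 28 = 6  (slack)
  C3: 17 − 8 = 9  (slack)
  C4: 20 − 20 = 0  (binding)
  C5: 24 − 24 = 0  (binding)

Optimal: x = 6, y = 2
Binding: C4, C5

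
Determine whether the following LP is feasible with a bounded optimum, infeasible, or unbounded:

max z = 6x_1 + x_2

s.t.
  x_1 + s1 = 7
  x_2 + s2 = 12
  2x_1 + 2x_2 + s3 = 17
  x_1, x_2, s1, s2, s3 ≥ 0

Feasible with a bounded optimal solution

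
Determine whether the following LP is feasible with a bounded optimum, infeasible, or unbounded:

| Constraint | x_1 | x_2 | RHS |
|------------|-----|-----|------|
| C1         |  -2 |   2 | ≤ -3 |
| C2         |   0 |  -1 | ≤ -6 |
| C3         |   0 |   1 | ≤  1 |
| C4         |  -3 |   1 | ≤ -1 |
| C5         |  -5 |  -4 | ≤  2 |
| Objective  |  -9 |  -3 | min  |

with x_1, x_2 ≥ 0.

Infeasible (no feasible solution exists)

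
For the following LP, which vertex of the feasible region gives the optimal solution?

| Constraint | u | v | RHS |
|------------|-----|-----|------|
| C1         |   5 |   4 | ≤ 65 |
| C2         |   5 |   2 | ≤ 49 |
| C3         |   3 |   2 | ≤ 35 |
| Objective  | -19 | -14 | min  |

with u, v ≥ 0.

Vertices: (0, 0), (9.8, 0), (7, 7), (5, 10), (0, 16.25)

Evaluate the objective at each vertex of the feasible region:
  z(0, 0) = 0
  z(9.8, 0) = -186.2
  z(7, 7) = -231
  z(5, 10) = -235  ←
  z(0, 16.25) = -227.5
The minimum is at u = 5, v = 10.

(5, 10)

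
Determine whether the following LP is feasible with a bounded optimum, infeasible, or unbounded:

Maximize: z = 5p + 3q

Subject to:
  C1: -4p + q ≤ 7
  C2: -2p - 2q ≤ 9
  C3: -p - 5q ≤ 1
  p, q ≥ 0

Unbounded (objective can increase without bound)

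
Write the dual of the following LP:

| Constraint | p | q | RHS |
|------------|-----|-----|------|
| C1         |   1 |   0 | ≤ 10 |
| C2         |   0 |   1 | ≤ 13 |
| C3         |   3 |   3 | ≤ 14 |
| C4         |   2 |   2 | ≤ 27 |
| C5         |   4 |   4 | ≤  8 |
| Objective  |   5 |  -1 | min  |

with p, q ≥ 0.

Primal min cᵀx s.t. Ax ≤ b, x ≥ 0  →  Dual max −bᵀy s.t. Aᵀy ≥ −c, y ≥ 0.

Maximize: z = -10y1 - 13y2 - 14y3 - 27y4 - 8y5

Subject to:
  y1 + 3y3 + 2y4 + 4y5 ≥ -5
  y2 + 3y3 + 2y4 + 4y5 ≥ 1
  y1, y2, y3, y4, y5 ≥ 0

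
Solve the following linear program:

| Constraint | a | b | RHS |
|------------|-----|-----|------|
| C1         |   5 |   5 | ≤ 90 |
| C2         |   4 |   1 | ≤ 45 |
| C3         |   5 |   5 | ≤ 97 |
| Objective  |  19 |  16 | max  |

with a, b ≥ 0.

Evaluate the objective at each vertex of the feasible region:
  z(0, 0) = 0
  z(11.25, 0) = 213.8
  z(9, 9) = 315  ←
  z(0, 18) = 288
The maximum is at a = 9, b = 9.

a = 9, b = 9, z = 315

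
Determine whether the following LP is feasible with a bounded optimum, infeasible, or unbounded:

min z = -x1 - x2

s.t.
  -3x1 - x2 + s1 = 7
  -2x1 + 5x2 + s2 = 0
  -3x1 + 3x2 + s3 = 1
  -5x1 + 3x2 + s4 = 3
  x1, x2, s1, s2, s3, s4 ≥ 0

Unbounded (objective can decrease without bound)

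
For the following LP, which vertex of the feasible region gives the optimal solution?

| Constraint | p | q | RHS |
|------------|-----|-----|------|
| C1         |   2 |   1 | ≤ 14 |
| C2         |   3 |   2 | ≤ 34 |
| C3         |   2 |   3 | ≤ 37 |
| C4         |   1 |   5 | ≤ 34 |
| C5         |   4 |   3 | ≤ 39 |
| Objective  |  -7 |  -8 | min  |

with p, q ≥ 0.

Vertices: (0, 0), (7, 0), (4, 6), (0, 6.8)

Evaluate the objective at each vertex of the feasible region:
  z(0, 0) = 0
  z(7, 0) = -49
  z(4, 6) = -76  ←
  z(0, 6.8) = -54.4
The minimum is at p = 4, q = 6.

(4, 6)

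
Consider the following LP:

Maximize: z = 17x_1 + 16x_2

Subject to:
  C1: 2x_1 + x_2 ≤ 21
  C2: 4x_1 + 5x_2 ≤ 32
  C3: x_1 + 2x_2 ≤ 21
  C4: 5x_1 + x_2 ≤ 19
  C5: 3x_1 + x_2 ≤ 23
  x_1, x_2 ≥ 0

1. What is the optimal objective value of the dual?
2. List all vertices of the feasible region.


1. 115
2. (0, 0), (3.8, 0), (3, 4), (0, 6.4)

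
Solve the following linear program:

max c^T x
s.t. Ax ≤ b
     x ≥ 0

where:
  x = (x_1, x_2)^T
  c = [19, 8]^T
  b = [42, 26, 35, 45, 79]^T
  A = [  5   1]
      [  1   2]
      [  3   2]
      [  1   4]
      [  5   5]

Evaluate the objective at each vertex of the feasible region:
  z(0, 0) = 0
  z(8.4, 0) = 159.6
  z(7, 7) = 189  ←
  z(5, 10) = 175
  z(0, 11.25) = 90
The maximum is at x_1 = 7, x_2 = 7.

x_1 = 7, x_2 = 7, z = 189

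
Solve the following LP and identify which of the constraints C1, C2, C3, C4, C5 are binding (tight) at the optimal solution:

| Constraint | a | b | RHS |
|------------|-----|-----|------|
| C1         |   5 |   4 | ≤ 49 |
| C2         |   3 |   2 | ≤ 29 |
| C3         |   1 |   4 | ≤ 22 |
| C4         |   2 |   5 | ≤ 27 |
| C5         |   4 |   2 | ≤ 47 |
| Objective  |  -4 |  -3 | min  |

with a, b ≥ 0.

At a = 9, b = 1, compute slack b - a·x for each constraint:
  C1: 49 − 49 = 0  (binding)
  C2: 29 − 29 = 0  (binding)
  C3: 22 − 13 = 9  (slack)
  C4: 27 − 23 = 4  (slack)
  C5: 47 − 38 = 9  (slack)

Optimal: a = 9, b = 1
Binding: C1, C2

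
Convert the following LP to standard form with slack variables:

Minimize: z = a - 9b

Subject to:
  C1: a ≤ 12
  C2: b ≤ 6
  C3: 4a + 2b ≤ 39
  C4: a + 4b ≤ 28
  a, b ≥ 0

min z = a - 9b

s.t.
  a + s1 = 12
  b + s2 = 6
  4a + 2b + s3 = 39
  a + 4b + s4 = 28
  a, b, s1, s2, s3, s4 ≥ 0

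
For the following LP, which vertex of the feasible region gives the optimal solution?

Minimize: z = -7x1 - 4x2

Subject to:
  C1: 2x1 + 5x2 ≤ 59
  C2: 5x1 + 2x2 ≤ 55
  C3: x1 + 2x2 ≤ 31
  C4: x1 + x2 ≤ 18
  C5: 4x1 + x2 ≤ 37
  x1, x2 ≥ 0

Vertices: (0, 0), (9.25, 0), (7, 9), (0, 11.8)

Evaluate the objective at each vertex of the feasible region:
  z(0, 0) = 0
  z(9.25, 0) = -64.75
  z(7, 9) = -85  ←
  z(0, 11.8) = -47.2
The minimum is at x1 = 7, x2 = 9.

(7, 9)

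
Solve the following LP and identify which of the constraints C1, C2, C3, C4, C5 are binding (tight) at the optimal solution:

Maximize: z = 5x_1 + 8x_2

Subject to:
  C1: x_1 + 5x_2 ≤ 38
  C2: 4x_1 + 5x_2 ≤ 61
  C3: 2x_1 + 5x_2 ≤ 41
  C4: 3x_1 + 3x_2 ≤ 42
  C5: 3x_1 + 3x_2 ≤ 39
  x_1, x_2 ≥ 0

At x_1 = 8, x_2 = 5, compute slack b - a·x for each constraint:
  C1: 38 − 33 = 5  (slack)
  C2: 61 − 57 = 4  (slack)
  C3: 41 − 41 = 0  (binding)
  C4: 42 − 39 = 3  (slack)
  C5: 39 − 39 = 0  (binding)

Optimal: x_1 = 8, x_2 = 5
Binding: C3, C5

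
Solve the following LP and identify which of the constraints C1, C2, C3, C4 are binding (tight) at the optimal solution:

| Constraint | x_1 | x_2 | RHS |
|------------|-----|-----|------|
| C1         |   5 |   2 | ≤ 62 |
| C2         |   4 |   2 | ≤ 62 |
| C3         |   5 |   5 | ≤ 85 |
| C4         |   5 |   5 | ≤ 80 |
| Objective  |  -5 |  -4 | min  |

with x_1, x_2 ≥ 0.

At x_1 = 10, x_2 = 6, compute slack b - a·x for each constraint:
  C1: 62 − 62 = 0  (binding)
  C2: 62 − 52 = 10  (slack)
  C3: 85 − 80 = 5  (slack)
  C4: 80 − 80 = 0  (binding)

Optimal: x_1 = 10, x_2 = 6
Binding: C1, C4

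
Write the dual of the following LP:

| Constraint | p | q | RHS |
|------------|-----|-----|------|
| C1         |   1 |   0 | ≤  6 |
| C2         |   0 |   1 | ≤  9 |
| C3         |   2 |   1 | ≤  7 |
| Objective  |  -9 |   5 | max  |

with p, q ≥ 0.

Primal max cᵀx s.t. Ax ≤ b, x ≥ 0  →  Dual min bᵀy s.t. Aᵀy ≥ c, y ≥ 0.

Minimize: z = 6y1 + 9y2 + 7y3

Subject to:
  y1 + 2y3 ≥ -9
  y2 + y3 ≥ 5
  y1, y2, y3 ≥ 0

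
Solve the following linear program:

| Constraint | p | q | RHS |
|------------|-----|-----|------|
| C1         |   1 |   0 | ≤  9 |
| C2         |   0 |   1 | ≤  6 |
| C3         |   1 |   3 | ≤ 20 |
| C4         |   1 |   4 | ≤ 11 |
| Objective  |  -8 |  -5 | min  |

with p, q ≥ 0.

Evaluate the objective at each vertex of the feasible region:
  z(0, 0) = 0
  z(9, 0) = -72
  z(9, 0.5) = -74.5  ←
  z(0, 2.75) = -13.75
The minimum is at p = 9, q = 0.5.

p = 9, q = 0.5, z = -74.5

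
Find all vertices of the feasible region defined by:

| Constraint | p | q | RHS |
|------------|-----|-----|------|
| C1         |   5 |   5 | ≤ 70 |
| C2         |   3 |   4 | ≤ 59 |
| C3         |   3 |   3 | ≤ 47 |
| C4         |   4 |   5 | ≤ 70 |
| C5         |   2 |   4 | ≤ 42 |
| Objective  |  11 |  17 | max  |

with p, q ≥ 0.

(0, 0), (14, 0), (7, 7), (0, 10.5)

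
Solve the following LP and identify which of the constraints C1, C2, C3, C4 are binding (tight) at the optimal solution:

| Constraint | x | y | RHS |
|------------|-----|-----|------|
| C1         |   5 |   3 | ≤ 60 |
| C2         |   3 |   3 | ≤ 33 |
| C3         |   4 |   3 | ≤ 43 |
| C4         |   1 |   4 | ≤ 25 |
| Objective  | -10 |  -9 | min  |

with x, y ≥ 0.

At x = 10, y = 1, compute slack b - a·x for each constraint:
  C1: 60 − 53 = 7  (slack)
  C2: 33 − 33 = 0  (binding)
  C3: 43 − 43 = 0  (binding)
  C4: 25 − 14 = 11  (slack)

Optimal: x = 10, y = 1
Binding: C2, C3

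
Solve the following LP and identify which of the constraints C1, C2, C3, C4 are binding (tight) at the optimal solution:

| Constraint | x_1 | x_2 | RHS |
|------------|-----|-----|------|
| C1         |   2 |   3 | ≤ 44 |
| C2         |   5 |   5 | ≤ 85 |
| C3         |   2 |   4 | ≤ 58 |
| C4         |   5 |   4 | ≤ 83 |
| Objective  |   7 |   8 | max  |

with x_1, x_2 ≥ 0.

At x_1 = 7, x_2 = 10, compute slack b - a·x for each constraint:
  C1: 44 − 44 = 0  (binding)
  C2: 85 − 85 = 0  (binding)
  C3: 58 − 54 = 4  (slack)
  C4: 83 − 75 = 8  (slack)

Optimal: x_1 = 7, x_2 = 10
Binding: C1, C2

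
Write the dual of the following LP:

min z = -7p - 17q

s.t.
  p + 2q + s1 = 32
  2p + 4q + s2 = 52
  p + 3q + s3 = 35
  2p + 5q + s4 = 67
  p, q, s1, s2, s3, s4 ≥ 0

Primal min cᵀx s.t. Ax ≤ b, x ≥ 0  →  Dual max −bᵀy s.t. Aᵀy ≥ −c, y ≥ 0.

Maximize: z = -32y1 - 52y2 - 35y3 - 67y4

Subject to:
  y1 + 2y2 + y3 + 2y4 ≥ 7
  2y1 + 4y2 + 3y3 + 5y4 ≥ 17
  y1, y2, y3, y4 ≥ 0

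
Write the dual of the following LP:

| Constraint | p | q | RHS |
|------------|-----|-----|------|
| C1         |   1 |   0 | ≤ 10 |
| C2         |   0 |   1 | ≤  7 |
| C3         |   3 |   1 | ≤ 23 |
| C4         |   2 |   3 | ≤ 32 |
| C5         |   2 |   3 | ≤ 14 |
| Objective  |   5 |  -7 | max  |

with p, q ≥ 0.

Primal max cᵀx s.t. Ax ≤ b, x ≥ 0  →  Dual min bᵀy s.t. Aᵀy ≥ c, y ≥ 0.

Minimize: z = 10y1 + 7y2 + 23y3 + 32y4 + 14y5

Subject to:
  y1 + 3y3 + 2y4 + 2y5 ≥ 5
  y2 + y3 + 3y4 + 3y5 ≥ -7
  y1, y2, y3, y4, y5 ≥ 0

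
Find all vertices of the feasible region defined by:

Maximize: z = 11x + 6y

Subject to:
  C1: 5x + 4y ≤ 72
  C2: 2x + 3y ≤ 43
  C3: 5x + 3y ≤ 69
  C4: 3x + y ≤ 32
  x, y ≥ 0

(0, 0), (10.67, 0), (8, 8), (6.286, 10.14), (0, 14.33)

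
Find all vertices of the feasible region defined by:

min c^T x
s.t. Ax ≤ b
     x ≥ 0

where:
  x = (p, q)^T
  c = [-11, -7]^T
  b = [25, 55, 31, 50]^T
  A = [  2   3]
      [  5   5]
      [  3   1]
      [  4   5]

(0, 0), (10.33, 0), (10, 1), (8, 3), (0, 8.333)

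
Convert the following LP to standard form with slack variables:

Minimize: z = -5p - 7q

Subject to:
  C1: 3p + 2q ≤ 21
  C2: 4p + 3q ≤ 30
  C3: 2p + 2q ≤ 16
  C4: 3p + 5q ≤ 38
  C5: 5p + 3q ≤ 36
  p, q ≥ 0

min z = -5p - 7q

s.t.
  3p + 2q + s1 = 21
  4p + 3q + s2 = 30
  2p + 2q + s3 = 16
  3p + 5q + s4 = 38
  5p + 3q + s5 = 36
  p, q, s1, s2, s3, s4, s5 ≥ 0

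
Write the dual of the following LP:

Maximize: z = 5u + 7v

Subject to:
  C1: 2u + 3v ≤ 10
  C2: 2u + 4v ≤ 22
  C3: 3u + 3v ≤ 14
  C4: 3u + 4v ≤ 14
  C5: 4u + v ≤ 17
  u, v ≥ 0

Primal max cᵀx s.t. Ax ≤ b, x ≥ 0  →  Dual min bᵀy s.t. Aᵀy ≥ c, y ≥ 0.

Minimize: z = 10y1 + 22y2 + 14y3 + 14y4 + 17y5

Subject to:
  2y1 + 2y2 + 3y3 + 3y4 + 4y5 ≥ 5
  3y1 + 4y2 + 3y3 + 4y4 + y5 ≥ 7
  y1, y2, y3, y4, y5 ≥ 0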